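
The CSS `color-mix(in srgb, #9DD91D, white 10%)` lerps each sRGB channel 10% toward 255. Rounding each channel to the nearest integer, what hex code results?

#9DD91D is rgb(157, 217, 29).
A 10% tint moves each channel 10% toward 255:
  R: 157 + 9.8 = 166.8 → 167
  G: 217 + 3.8 = 220.8 → 221
  B: 29 + 0.1×(255−29) = 29 + 22.6 = 51.6 → 52
rgb(167, 221, 52) = #A7DD34.

#A7DD34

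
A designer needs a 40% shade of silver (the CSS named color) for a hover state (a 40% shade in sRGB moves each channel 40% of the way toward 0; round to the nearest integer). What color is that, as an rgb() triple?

CSS silver is rgb(192, 192, 192).
Lerp each channel 40% toward 0:
  R: 192 − 76.8 = 115.2 → 115
  G: 192 − 76.8 = 115.2 → 115
  B: 192 − 76.8 = 115.2 → 115

rgb(115, 115, 115)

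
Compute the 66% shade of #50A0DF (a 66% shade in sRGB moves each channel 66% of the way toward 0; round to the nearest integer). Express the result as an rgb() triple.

#50A0DF is rgb(80, 160, 223).
Lerp each channel 66% toward 0:
  R: 80 + 0.66×(0−80) = 80 − 52.8 = 27.2 → 27
  G: 160 + 0.66×(0−160) = 160 − 105.6 = 54.4 → 54
  B: 223 + 0.66×(0−223) = 223 − 147.18 = 75.82 → 76

rgb(27, 54, 76)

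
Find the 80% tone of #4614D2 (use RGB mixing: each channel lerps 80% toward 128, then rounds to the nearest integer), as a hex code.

#4614D2 is rgb(70, 20, 210).
Per channel, c → c + 0.8(128 − c):
  R: 70 + 0.8×(128−70) = 70 + 46.4 = 116.4 → 116
  G: 20 + 0.8×(128−20) = 20 + 86.4 = 106.4 → 106
  B: 210 + 0.8×(128−210) = 210 − 65.6 = 144.4 → 144
rgb(116, 106, 144) = #746A90.

#746A90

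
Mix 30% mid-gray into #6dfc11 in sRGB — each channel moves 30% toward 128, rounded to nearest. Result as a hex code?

#6dfc11 is rgb(109, 252, 17).
Per channel, c → c + 0.3(128 − c):
  R: 109 + 0.3×(128−109) = 109 + 5.7 = 114.7 → 115
  G: 252 + 0.3×(128−252) = 252 − 37.2 = 214.8 → 215
  B: 17 + 33.3 = 50.3 → 50
rgb(115, 215, 50) = #73d732.

#73d732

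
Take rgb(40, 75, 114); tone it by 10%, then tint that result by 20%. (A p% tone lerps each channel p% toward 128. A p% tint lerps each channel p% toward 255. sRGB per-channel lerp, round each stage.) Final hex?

#5A738F

Lerp each channel 10% toward 128:
  R: 40 + 8.8 = 48.8 → 49
  G: 75 + 0.1×(128−75) = 75 + 5.3 = 80.3 → 80
  B: 114 + 0.1×(128−114) = 114 + 1.4 = 115.4 → 115
After the tone: rgb(49, 80, 115) = #315073.
A 20% tint moves each channel 20% toward 255:
  R: 49 + 41.2 = 90.2 → 90
  G: 80 + 0.2×(255−80) = 80 + 35 = 115 → 115
  B: 115 + 0.2×(255−115) = 115 + 28 = 143 → 143
rgb(90, 115, 143) = #5A738F.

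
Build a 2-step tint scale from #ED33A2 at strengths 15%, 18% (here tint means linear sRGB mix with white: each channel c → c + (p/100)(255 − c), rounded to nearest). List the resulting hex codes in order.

#ED33A2 is rgb(237, 51, 162).
15%: (237 + 2.7 = 239.7→240, 51 + 30.6 = 81.6→82, 162 + 13.95 = 175.95→176) → #F052B0
18%: (237 + 3.24 = 240.24→240, 51 + 36.72 = 87.72→88, 162 + 16.74 = 178.74→179) → #F058B3

#F052B0, #F058B3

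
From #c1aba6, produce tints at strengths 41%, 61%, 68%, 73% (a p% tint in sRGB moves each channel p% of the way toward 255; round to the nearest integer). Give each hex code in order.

#dacdca, #e7dedc, #ebe4e3, #eee8e7

#c1aba6 is rgb(193, 171, 166).
41%: (193 + 25.42 = 218.42→218, 171 + 34.44 = 205.44→205, 166 + 36.49 = 202.49→202) → #dacdca
61%: (193 + 37.82 = 230.82→231, 171 + 51.24 = 222.24→222, 166 + 54.29 = 220.29→220) → #e7dedc
68%: (193 + 42.16 = 235.16→235, 171 + 57.12 = 228.12→228, 166 + 60.52 = 226.52→227) → #ebe4e3
73%: (193 + 45.26 = 238.26→238, 171 + 61.32 = 232.32→232, 166 + 64.97 = 230.97→231) → #eee8e7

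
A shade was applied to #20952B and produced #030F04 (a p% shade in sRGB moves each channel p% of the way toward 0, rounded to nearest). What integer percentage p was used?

#20952B is rgb(32, 149, 43); #030F04 is rgb(3, 15, 4).
On the G channel (widest range): 15 ≈ 149 + (p/100)(0 − 149), so p ≈ 100×(15 − 149)/(0 − 149) = -13400/-149 = 89.93.
p = 90 reproduces all three channels after rounding.

90%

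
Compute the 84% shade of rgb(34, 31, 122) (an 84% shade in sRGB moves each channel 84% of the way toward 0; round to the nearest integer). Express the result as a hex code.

Lerp each channel 84% toward 0:
  R: 34 + 0.84×(0−34) = 34 − 28.56 = 5.44 → 5
  G: 31 + 0.84×(0−31) = 31 − 26.04 = 4.96 → 5
  B: 122 + 0.84×(0−122) = 122 − 102.48 = 19.52 → 20
rgb(5, 5, 20) = #050514.

#050514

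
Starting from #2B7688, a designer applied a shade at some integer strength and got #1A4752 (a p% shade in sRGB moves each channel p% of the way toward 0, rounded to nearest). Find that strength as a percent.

#2B7688 is rgb(43, 118, 136); #1A4752 is rgb(26, 71, 82).
On the B channel (widest range): 82 ≈ 136 + (p/100)(0 − 136), so p ≈ 100×(82 − 136)/(0 − 136) = -5400/-136 = 39.71.
p = 40 reproduces all three channels after rounding.

40%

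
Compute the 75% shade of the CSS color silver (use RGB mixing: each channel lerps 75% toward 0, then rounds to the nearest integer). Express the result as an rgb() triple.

CSS silver is rgb(192, 192, 192).
Per channel, c → c + 0.75(0 − c):
  R: 192 + 0.75×(0−192) = 192 − 144 = 48 → 48
  G: 192 + 0.75×(0−192) = 192 − 144 = 48 → 48
  B: 192 + 0.75×(0−192) = 192 − 144 = 48 → 48

rgb(48, 48, 48)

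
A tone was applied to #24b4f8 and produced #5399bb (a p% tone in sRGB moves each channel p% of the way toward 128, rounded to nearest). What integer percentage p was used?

51%

#24b4f8 is rgb(36, 180, 248); #5399bb is rgb(83, 153, 187).
On the B channel (widest range): 187 ≈ 248 + (p/100)(128 − 248), so p ≈ 100×(187 − 248)/(128 − 248) = -6100/-120 = 50.83.
p = 51 reproduces all three channels after rounding.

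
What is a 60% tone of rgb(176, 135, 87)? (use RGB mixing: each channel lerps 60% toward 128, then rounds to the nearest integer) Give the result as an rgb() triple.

rgb(147, 131, 112)

Per channel, c → c + 0.6(128 − c):
  R: 176 − 28.8 = 147.2 → 147
  G: 135 − 4.2 = 130.8 → 131
  B: 87 + 0.6×(128−87) = 87 + 24.6 = 111.6 → 112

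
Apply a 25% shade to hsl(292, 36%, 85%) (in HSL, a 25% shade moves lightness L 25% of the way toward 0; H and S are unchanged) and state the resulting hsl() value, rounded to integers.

L moves 25% from 85 toward 0: 85 − 21.25 = 63.75 → 64.
H and S are unchanged.

hsl(292, 36%, 64%)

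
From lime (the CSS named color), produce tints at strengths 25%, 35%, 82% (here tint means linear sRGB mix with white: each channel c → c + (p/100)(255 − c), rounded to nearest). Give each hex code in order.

CSS lime is rgb(0, 255, 0).
25%: (0 + 63.75 = 63.75→64, 255→255, 0 + 63.75 = 63.75→64) → #40ff40
35%: (0 + 89.25 = 89.25→89, 255→255, 0 + 89.25 = 89.25→89) → #59ff59
82%: (0 + 209.1 = 209.1→209, 255→255, 0 + 209.1 = 209.1→209) → #d1ffd1

#40ff40, #59ff59, #d1ffd1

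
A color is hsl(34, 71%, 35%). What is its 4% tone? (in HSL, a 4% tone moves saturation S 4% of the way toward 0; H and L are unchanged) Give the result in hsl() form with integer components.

hsl(34, 68%, 35%)

S moves 4% from 71 toward 0: 71 − 2.84 = 68.16 → 68.
H and L are unchanged.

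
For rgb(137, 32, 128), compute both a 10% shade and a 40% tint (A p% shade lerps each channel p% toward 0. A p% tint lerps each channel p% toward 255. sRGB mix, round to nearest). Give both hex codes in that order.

10% shade:
  R: 137 − 13.7 = 123.3 → 123
  G: 32 + 0.1×(0−32) = 32 − 3.2 = 28.8 → 29
  B: 128 − 12.8 = 115.2 → 115
  → #7b1d73
40% tint:
  R: 137 + 47.2 = 184.2 → 184
  G: 32 + 0.4×(255−32) = 32 + 89.2 = 121.2 → 121
  B: 128 + 0.4×(255−128) = 128 + 50.8 = 178.8 → 179
  → #b879b3

#7b1d73, #b879b3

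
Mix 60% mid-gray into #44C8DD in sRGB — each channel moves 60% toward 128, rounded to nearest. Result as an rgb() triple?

rgb(104, 157, 165)

#44C8DD is rgb(68, 200, 221).
A 60% tone moves each channel 60% toward 128:
  R: 68 + 0.6×(128−68) = 68 + 36 = 104 → 104
  G: 200 + 0.6×(128−200) = 200 − 43.2 = 156.8 → 157
  B: 221 − 55.8 = 165.2 → 165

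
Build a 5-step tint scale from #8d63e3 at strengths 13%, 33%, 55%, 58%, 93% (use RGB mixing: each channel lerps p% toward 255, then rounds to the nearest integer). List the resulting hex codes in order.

#9c77e7, #b396ec, #ccb9f2, #cfbdf3, #f7f4fd

#8d63e3 is rgb(141, 99, 227).
13%: (141 + 14.82 = 155.82→156, 99 + 20.28 = 119.28→119, 227 + 3.64 = 230.64→231) → #9c77e7
33%: (141 + 37.62 = 178.62→179, 99 + 51.48 = 150.48→150, 227 + 9.24 = 236.24→236) → #b396ec
55%: (141 + 62.7 = 203.7→204, 99 + 85.8 = 184.8→185, 227 + 15.4 = 242.4→242) → #ccb9f2
58%: (141 + 66.12 = 207.12→207, 99 + 90.48 = 189.48→189, 227 + 16.24 = 243.24→243) → #cfbdf3
93%: (141 + 106.02 = 247.02→247, 99 + 145.08 = 244.08→244, 227 + 26.04 = 253.04→253) → #f7f4fd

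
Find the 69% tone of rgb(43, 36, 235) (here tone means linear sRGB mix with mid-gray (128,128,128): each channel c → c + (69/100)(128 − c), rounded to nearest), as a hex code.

Lerp each channel 69% toward 128:
  R: 43 + 0.69×(128−43) = 43 + 58.65 = 101.65 → 102
  G: 36 + 63.48 = 99.48 → 99
  B: 235 + 0.69×(128−235) = 235 − 73.83 = 161.17 → 161
rgb(102, 99, 161) = #6663a1.

#6663a1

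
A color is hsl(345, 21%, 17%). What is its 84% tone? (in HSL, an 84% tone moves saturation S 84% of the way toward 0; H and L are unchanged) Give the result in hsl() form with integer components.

S moves 84% from 21 toward 0: 21 − 17.64 = 3.36 → 3.
H and L are unchanged.

hsl(345, 3%, 17%)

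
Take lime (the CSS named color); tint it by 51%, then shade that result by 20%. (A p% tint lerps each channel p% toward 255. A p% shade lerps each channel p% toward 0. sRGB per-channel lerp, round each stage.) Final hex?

CSS lime is rgb(0, 255, 0).
Lerp each channel 51% toward 255:
  R: 0 + 130.05 = 130.05 → 130
  G: 255 + 0.51×(255−255) = 255 + 0 = 255 → 255
  B: 0 + 0.51×(255−0) = 0 + 130.05 = 130.05 → 130
After the tint: rgb(130, 255, 130) = #82FF82.
Lerp each channel 20% toward 0:
  R: 130 + 0.2×(0−130) = 130 − 26 = 104 → 104
  G: 255 + 0.2×(0−255) = 255 − 51 = 204 → 204
  B: 130 + 0.2×(0−130) = 130 − 26 = 104 → 104
rgb(104, 204, 104) = #68CC68.

#68CC68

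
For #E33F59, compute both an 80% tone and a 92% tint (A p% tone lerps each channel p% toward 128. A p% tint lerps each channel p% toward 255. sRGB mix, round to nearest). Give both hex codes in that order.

#E33F59 is rgb(227, 63, 89).
80% tone:
  R: 227 + 0.8×(128−227) = 227 − 79.2 = 147.8 → 148
  G: 63 + 0.8×(128−63) = 63 + 52 = 115 → 115
  B: 89 + 31.2 = 120.2 → 120
  → #947378
92% tint:
  R: 227 + 0.92×(255−227) = 227 + 25.76 = 252.76 → 253
  G: 63 + 176.64 = 239.64 → 240
  B: 89 + 152.72 = 241.72 → 242
  → #FDF0F2

#947378, #FDF0F2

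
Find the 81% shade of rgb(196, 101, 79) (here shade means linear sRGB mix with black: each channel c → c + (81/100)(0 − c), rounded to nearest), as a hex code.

Lerp each channel 81% toward 0:
  R: 196 − 158.76 = 37.24 → 37
  G: 101 − 81.81 = 19.19 → 19
  B: 79 + 0.81×(0−79) = 79 − 63.99 = 15.01 → 15
rgb(37, 19, 15) = #25130f.

#25130f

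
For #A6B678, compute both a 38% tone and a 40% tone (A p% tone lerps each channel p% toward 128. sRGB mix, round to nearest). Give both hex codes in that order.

#98A17B, #97A07B

#A6B678 is rgb(166, 182, 120).
38% tone:
  R: 166 − 14.44 = 151.56 → 152
  G: 182 − 20.52 = 161.48 → 161
  B: 120 + 0.38×(128−120) = 120 + 3.04 = 123.04 → 123
  → #98A17B
40% tone:
  R: 166 + 0.4×(128−166) = 166 − 15.2 = 150.8 → 151
  G: 182 − 21.6 = 160.4 → 160
  B: 120 + 0.4×(128−120) = 120 + 3.2 = 123.2 → 123
  → #97A07B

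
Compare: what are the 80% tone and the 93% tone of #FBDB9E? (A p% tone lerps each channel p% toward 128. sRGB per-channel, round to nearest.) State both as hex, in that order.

#FBDB9E is rgb(251, 219, 158).
80% tone:
  R: 251 − 98.4 = 152.6 → 153
  G: 219 − 72.8 = 146.2 → 146
  B: 158 − 24 = 134 → 134
  → #999286
93% tone:
  R: 251 + 0.93×(128−251) = 251 − 114.39 = 136.61 → 137
  G: 219 + 0.93×(128−219) = 219 − 84.63 = 134.37 → 134
  B: 158 − 27.9 = 130.1 → 130
  → #898682

#999286, #898682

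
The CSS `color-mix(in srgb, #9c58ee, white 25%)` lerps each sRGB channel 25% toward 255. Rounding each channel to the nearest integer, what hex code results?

#9c58ee is rgb(156, 88, 238).
Lerp each channel 25% toward 255:
  R: 156 + 24.75 = 180.75 → 181
  G: 88 + 41.75 = 129.75 → 130
  B: 238 + 4.25 = 242.25 → 242
rgb(181, 130, 242) = #b582f2.

#b582f2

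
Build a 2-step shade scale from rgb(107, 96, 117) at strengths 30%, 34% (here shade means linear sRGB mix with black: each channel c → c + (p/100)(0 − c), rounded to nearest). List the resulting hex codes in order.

#4B4352, #473F4D

30%: (107 − 32.1 = 74.9→75, 96 − 28.8 = 67.2→67, 117 − 35.1 = 81.9→82) → #4B4352
34%: (107 − 36.38 = 70.62→71, 96 − 32.64 = 63.36→63, 117 − 39.78 = 77.22→77) → #473F4D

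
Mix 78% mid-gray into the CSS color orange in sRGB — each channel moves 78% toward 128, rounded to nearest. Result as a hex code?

#9c8864

CSS orange is rgb(255, 165, 0).
Lerp each channel 78% toward 128:
  R: 255 + 0.78×(128−255) = 255 − 99.06 = 155.94 → 156
  G: 165 + 0.78×(128−165) = 165 − 28.86 = 136.14 → 136
  B: 0 + 99.84 = 99.84 → 100
rgb(156, 136, 100) = #9c8864.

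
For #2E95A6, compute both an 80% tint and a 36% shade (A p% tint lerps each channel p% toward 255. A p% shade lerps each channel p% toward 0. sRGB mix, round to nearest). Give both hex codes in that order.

#D5EAED, #1D5F6A

#2E95A6 is rgb(46, 149, 166).
80% tint:
  R: 46 + 0.8×(255−46) = 46 + 167.2 = 213.2 → 213
  G: 149 + 0.8×(255−149) = 149 + 84.8 = 233.8 → 234
  B: 166 + 0.8×(255−166) = 166 + 71.2 = 237.2 → 237
  → #D5EAED
36% shade:
  R: 46 + 0.36×(0−46) = 46 − 16.56 = 29.44 → 29
  G: 149 − 53.64 = 95.36 → 95
  B: 166 + 0.36×(0−166) = 166 − 59.76 = 106.24 → 106
  → #1D5F6A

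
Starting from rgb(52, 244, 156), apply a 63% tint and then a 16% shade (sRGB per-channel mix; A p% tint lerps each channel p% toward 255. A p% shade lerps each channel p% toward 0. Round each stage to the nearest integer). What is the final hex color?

Per channel, c → c + 0.63(255 − c):
  R: 52 + 0.63×(255−52) = 52 + 127.89 = 179.89 → 180
  G: 244 + 6.93 = 250.93 → 251
  B: 156 + 0.63×(255−156) = 156 + 62.37 = 218.37 → 218
After the tint: rgb(180, 251, 218) = #b4fbda.
Per channel, c → c + 0.16(0 − c):
  R: 180 − 28.8 = 151.2 → 151
  G: 251 − 40.16 = 210.84 → 211
  B: 218 + 0.16×(0−218) = 218 − 34.88 = 183.12 → 183
rgb(151, 211, 183) = #97d3b7.

#97d3b7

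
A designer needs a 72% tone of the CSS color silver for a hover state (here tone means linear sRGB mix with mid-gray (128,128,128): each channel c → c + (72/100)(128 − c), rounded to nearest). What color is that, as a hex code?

CSS silver is rgb(192, 192, 192).
Lerp each channel 72% toward 128:
  R: 192 + 0.72×(128−192) = 192 − 46.08 = 145.92 → 146
  G: 192 − 46.08 = 145.92 → 146
  B: 192 − 46.08 = 145.92 → 146
rgb(146, 146, 146) = #929292.

#929292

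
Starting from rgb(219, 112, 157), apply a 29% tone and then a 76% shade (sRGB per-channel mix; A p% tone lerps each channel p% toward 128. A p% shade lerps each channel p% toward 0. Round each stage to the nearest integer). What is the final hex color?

#2E1C24

A 29% tone moves each channel 29% toward 128:
  R: 219 + 0.29×(128−219) = 219 − 26.39 = 192.61 → 193
  G: 112 + 0.29×(128−112) = 112 + 4.64 = 116.64 → 117
  B: 157 + 0.29×(128−157) = 157 − 8.41 = 148.59 → 149
After the tone: rgb(193, 117, 149) = #C17595.
A 76% shade moves each channel 76% toward 0:
  R: 193 + 0.76×(0−193) = 193 − 146.68 = 46.32 → 46
  G: 117 + 0.76×(0−117) = 117 − 88.92 = 28.08 → 28
  B: 149 + 0.76×(0−149) = 149 − 113.24 = 35.76 → 36
rgb(46, 28, 36) = #2E1C24.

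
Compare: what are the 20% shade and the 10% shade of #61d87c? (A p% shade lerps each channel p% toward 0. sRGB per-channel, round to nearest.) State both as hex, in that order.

#61d87c is rgb(97, 216, 124).
20% shade:
  R: 97 + 0.2×(0−97) = 97 − 19.4 = 77.6 → 78
  G: 216 + 0.2×(0−216) = 216 − 43.2 = 172.8 → 173
  B: 124 + 0.2×(0−124) = 124 − 24.8 = 99.2 → 99
  → #4ead63
10% shade:
  R: 97 − 9.7 = 87.3 → 87
  G: 216 + 0.1×(0−216) = 216 − 21.6 = 194.4 → 194
  B: 124 + 0.1×(0−124) = 124 − 12.4 = 111.6 → 112
  → #57c270

#4ead63, #57c270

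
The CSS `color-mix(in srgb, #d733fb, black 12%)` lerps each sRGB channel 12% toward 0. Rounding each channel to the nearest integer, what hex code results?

#d733fb is rgb(215, 51, 251).
Lerp each channel 12% toward 0:
  R: 215 + 0.12×(0−215) = 215 − 25.8 = 189.2 → 189
  G: 51 + 0.12×(0−51) = 51 − 6.12 = 44.88 → 45
  B: 251 − 30.12 = 220.88 → 221
rgb(189, 45, 221) = #bd2ddd.

#bd2ddd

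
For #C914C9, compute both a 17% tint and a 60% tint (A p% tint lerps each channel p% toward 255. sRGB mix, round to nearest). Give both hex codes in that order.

#D23CD2, #E9A1E9

#C914C9 is rgb(201, 20, 201).
17% tint:
  R: 201 + 0.17×(255−201) = 201 + 9.18 = 210.18 → 210
  G: 20 + 0.17×(255−20) = 20 + 39.95 = 59.95 → 60
  B: 201 + 0.17×(255−201) = 201 + 9.18 = 210.18 → 210
  → #D23CD2
60% tint:
  R: 201 + 0.6×(255−201) = 201 + 32.4 = 233.4 → 233
  G: 20 + 0.6×(255−20) = 20 + 141 = 161 → 161
  B: 201 + 0.6×(255−201) = 201 + 32.4 = 233.4 → 233
  → #E9A1E9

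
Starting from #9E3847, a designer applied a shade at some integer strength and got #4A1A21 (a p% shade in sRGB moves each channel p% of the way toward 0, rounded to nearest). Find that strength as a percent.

#9E3847 is rgb(158, 56, 71); #4A1A21 is rgb(74, 26, 33).
On the R channel (widest range): 74 ≈ 158 + (p/100)(0 − 158), so p ≈ 100×(74 − 158)/(0 − 158) = -8400/-158 = 53.16.
p = 53 reproduces all three channels after rounding.

53%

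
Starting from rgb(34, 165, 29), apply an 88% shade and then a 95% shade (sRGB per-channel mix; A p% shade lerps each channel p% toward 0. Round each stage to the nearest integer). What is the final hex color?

Per channel, c → c + 0.88(0 − c):
  R: 34 − 29.92 = 4.08 → 4
  G: 165 + 0.88×(0−165) = 165 − 145.2 = 19.8 → 20
  B: 29 + 0.88×(0−29) = 29 − 25.52 = 3.48 → 3
After the shade: rgb(4, 20, 3) = #041403.
A 95% shade moves each channel 95% toward 0:
  R: 4 − 3.8 = 0.2 → 0
  G: 20 + 0.95×(0−20) = 20 − 19 = 1 → 1
  B: 3 + 0.95×(0−3) = 3 − 2.85 = 0.15 → 0
rgb(0, 1, 0) = #000100.

#000100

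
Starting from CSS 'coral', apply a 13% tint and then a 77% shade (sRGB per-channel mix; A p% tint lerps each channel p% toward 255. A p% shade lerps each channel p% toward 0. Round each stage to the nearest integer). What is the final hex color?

#3B2118

CSS coral is rgb(255, 127, 80).
Lerp each channel 13% toward 255:
  R: 255 + 0.13×(255−255) = 255 + 0 = 255 → 255
  G: 127 + 0.13×(255−127) = 127 + 16.64 = 143.64 → 144
  B: 80 + 0.13×(255−80) = 80 + 22.75 = 102.75 → 103
After the tint: rgb(255, 144, 103) = #FF9067.
A 77% shade moves each channel 77% toward 0:
  R: 255 + 0.77×(0−255) = 255 − 196.35 = 58.65 → 59
  G: 144 + 0.77×(0−144) = 144 − 110.88 = 33.12 → 33
  B: 103 − 79.31 = 23.69 → 24
rgb(59, 33, 24) = #3B2118.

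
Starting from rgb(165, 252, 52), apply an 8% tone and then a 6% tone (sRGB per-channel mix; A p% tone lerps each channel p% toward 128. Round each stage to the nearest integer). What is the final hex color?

#a0eb3e

Per channel, c → c + 0.08(128 − c):
  R: 165 + 0.08×(128−165) = 165 − 2.96 = 162.04 → 162
  G: 252 − 9.92 = 242.08 → 242
  B: 52 + 0.08×(128−52) = 52 + 6.08 = 58.08 → 58
After the tone: rgb(162, 242, 58) = #a2f23a.
Lerp each channel 6% toward 128:
  R: 162 + 0.06×(128−162) = 162 − 2.04 = 159.96 → 160
  G: 242 + 0.06×(128−242) = 242 − 6.84 = 235.16 → 235
  B: 58 + 0.06×(128−58) = 58 + 4.2 = 62.2 → 62
rgb(160, 235, 62) = #a0eb3e.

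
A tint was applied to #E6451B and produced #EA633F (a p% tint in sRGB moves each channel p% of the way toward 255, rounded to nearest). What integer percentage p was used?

16%

#E6451B is rgb(230, 69, 27); #EA633F is rgb(234, 99, 63).
On the B channel (widest range): 63 ≈ 27 + (p/100)(255 − 27), so p ≈ 100×(63 − 27)/(255 − 27) = 3600/228 = 15.79.
p = 16 reproduces all three channels after rounding.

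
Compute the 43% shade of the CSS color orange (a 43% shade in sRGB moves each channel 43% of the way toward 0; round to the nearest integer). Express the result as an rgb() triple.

rgb(145, 94, 0)

CSS orange is rgb(255, 165, 0).
Lerp each channel 43% toward 0:
  R: 255 − 109.65 = 145.35 → 145
  G: 165 − 70.95 = 94.05 → 94
  B: 0 + 0.43×(0−0) = 0 + 0 = 0 → 0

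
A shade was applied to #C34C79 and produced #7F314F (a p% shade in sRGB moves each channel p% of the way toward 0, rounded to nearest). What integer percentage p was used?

#C34C79 is rgb(195, 76, 121); #7F314F is rgb(127, 49, 79).
On the R channel (widest range): 127 ≈ 195 + (p/100)(0 − 195), so p ≈ 100×(127 − 195)/(0 − 195) = -6800/-195 = 34.87.
p = 35 reproduces all three channels after rounding.

35%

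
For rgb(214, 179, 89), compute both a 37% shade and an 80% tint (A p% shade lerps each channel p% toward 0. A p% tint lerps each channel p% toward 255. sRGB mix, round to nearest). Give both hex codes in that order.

37% shade:
  R: 214 − 79.18 = 134.82 → 135
  G: 179 + 0.37×(0−179) = 179 − 66.23 = 112.77 → 113
  B: 89 + 0.37×(0−89) = 89 − 32.93 = 56.07 → 56
  → #877138
80% tint:
  R: 214 + 0.8×(255−214) = 214 + 32.8 = 246.8 → 247
  G: 179 + 0.8×(255−179) = 179 + 60.8 = 239.8 → 240
  B: 89 + 132.8 = 221.8 → 222
  → #F7F0DE

#877138, #F7F0DE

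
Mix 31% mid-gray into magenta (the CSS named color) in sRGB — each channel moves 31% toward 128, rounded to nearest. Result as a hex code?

#D828D8

CSS magenta is rgb(255, 0, 255).
A 31% tone moves each channel 31% toward 128:
  R: 255 − 39.37 = 215.63 → 216
  G: 0 + 39.68 = 39.68 → 40
  B: 255 − 39.37 = 215.63 → 216
rgb(216, 40, 216) = #D828D8.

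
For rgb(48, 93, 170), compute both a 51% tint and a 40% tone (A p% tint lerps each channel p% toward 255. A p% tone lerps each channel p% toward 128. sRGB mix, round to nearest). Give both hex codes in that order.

#9AB0D5, #506B99

51% tint:
  R: 48 + 105.57 = 153.57 → 154
  G: 93 + 82.62 = 175.62 → 176
  B: 170 + 0.51×(255−170) = 170 + 43.35 = 213.35 → 213
  → #9AB0D5
40% tone:
  R: 48 + 0.4×(128−48) = 48 + 32 = 80 → 80
  G: 93 + 14 = 107 → 107
  B: 170 − 16.8 = 153.2 → 153
  → #506B99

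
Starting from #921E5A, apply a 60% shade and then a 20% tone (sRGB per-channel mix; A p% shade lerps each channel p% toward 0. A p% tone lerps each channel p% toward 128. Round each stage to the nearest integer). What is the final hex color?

#482336

#921E5A is rgb(146, 30, 90).
Per channel, c → c + 0.6(0 − c):
  R: 146 + 0.6×(0−146) = 146 − 87.6 = 58.4 → 58
  G: 30 + 0.6×(0−30) = 30 − 18 = 12 → 12
  B: 90 − 54 = 36 → 36
After the shade: rgb(58, 12, 36) = #3A0C24.
A 20% tone moves each channel 20% toward 128:
  R: 58 + 14 = 72 → 72
  G: 12 + 0.2×(128−12) = 12 + 23.2 = 35.2 → 35
  B: 36 + 0.2×(128−36) = 36 + 18.4 = 54.4 → 54
rgb(72, 35, 54) = #482336.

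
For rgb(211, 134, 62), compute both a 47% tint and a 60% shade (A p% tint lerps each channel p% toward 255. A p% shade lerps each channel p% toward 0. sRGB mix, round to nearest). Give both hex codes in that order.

#E8BF99, #543619

47% tint:
  R: 211 + 20.68 = 231.68 → 232
  G: 134 + 56.87 = 190.87 → 191
  B: 62 + 90.71 = 152.71 → 153
  → #E8BF99
60% shade:
  R: 211 + 0.6×(0−211) = 211 − 126.6 = 84.4 → 84
  G: 134 + 0.6×(0−134) = 134 − 80.4 = 53.6 → 54
  B: 62 + 0.6×(0−62) = 62 − 37.2 = 24.8 → 25
  → #543619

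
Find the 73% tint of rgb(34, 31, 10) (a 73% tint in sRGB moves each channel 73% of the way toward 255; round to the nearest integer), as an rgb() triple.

rgb(195, 195, 189)

Lerp each channel 73% toward 255:
  R: 34 + 0.73×(255−34) = 34 + 161.33 = 195.33 → 195
  G: 31 + 163.52 = 194.52 → 195
  B: 10 + 178.85 = 188.85 → 189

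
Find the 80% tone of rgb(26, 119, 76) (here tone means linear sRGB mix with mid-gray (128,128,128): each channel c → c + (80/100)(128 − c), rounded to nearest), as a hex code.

Per channel, c → c + 0.8(128 − c):
  R: 26 + 81.6 = 107.6 → 108
  G: 119 + 0.8×(128−119) = 119 + 7.2 = 126.2 → 126
  B: 76 + 0.8×(128−76) = 76 + 41.6 = 117.6 → 118
rgb(108, 126, 118) = #6C7E76.

#6C7E76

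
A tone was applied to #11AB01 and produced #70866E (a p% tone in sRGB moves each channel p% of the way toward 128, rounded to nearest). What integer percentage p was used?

86%

#11AB01 is rgb(17, 171, 1); #70866E is rgb(112, 134, 110).
On the B channel (widest range): 110 ≈ 1 + (p/100)(128 − 1), so p ≈ 100×(110 − 1)/(128 − 1) = 10900/127 = 85.83.
p = 86 reproduces all three channels after rounding.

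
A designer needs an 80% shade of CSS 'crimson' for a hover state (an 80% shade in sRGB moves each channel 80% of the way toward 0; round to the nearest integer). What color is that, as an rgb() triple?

rgb(44, 4, 12)

CSS crimson is rgb(220, 20, 60).
An 80% shade moves each channel 80% toward 0:
  R: 220 + 0.8×(0−220) = 220 − 176 = 44 → 44
  G: 20 − 16 = 4 → 4
  B: 60 − 48 = 12 → 12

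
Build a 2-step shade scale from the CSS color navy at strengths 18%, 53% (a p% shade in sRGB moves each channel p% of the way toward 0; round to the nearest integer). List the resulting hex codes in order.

#000069, #00003C

CSS navy is rgb(0, 0, 128).
18%: (0→0, 0→0, 128 − 23.04 = 104.96→105) → #000069
53%: (0→0, 0→0, 128 − 67.84 = 60.16→60) → #00003C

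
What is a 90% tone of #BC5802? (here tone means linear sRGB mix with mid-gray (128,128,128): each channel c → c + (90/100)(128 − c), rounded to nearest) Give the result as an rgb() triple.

rgb(134, 124, 115)

#BC5802 is rgb(188, 88, 2).
A 90% tone moves each channel 90% toward 128:
  R: 188 + 0.9×(128−188) = 188 − 54 = 134 → 134
  G: 88 + 0.9×(128−88) = 88 + 36 = 124 → 124
  B: 2 + 0.9×(128−2) = 2 + 113.4 = 115.4 → 115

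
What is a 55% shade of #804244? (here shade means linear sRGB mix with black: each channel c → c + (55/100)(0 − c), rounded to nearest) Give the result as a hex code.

#804244 is rgb(128, 66, 68).
Per channel, c → c + 0.55(0 − c):
  R: 128 − 70.4 = 57.6 → 58
  G: 66 + 0.55×(0−66) = 66 − 36.3 = 29.7 → 30
  B: 68 + 0.55×(0−68) = 68 − 37.4 = 30.6 → 31
rgb(58, 30, 31) = #3A1E1F.

#3A1E1F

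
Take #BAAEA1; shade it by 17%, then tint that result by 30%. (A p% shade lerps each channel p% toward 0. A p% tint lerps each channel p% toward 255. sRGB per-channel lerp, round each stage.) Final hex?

#B8B1AA

#BAAEA1 is rgb(186, 174, 161).
A 17% shade moves each channel 17% toward 0:
  R: 186 + 0.17×(0−186) = 186 − 31.62 = 154.38 → 154
  G: 174 − 29.58 = 144.42 → 144
  B: 161 − 27.37 = 133.63 → 134
After the shade: rgb(154, 144, 134) = #9A9086.
A 30% tint moves each channel 30% toward 255:
  R: 154 + 0.3×(255−154) = 154 + 30.3 = 184.3 → 184
  G: 144 + 33.3 = 177.3 → 177
  B: 134 + 0.3×(255−134) = 134 + 36.3 = 170.3 → 170
rgb(184, 177, 170) = #B8B1AA.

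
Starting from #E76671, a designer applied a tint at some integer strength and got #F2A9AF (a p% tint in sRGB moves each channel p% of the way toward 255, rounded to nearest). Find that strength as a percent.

44%

#E76671 is rgb(231, 102, 113); #F2A9AF is rgb(242, 169, 175).
On the G channel (widest range): 169 ≈ 102 + (p/100)(255 − 102), so p ≈ 100×(169 − 102)/(255 − 102) = 6700/153 = 43.79.
p = 44 reproduces all three channels after rounding.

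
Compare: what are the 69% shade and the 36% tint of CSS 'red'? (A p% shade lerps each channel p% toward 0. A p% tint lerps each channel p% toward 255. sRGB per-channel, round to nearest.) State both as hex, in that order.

#4F0000, #FF5C5C

CSS red is rgb(255, 0, 0).
69% shade:
  R: 255 + 0.69×(0−255) = 255 − 175.95 = 79.05 → 79
  G: 0 + 0.69×(0−0) = 0 + 0 = 0 → 0
  B: 0 + 0.69×(0−0) = 0 + 0 = 0 → 0
  → #4F0000
36% tint:
  R: 255 + 0 = 255 → 255
  G: 0 + 91.8 = 91.8 → 92
  B: 0 + 91.8 = 91.8 → 92
  → #FF5C5C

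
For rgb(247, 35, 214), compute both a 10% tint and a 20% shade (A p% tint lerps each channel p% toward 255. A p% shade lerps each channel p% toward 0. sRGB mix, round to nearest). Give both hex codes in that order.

#f839da, #c61cab

10% tint:
  R: 247 + 0.8 = 247.8 → 248
  G: 35 + 0.1×(255−35) = 35 + 22 = 57 → 57
  B: 214 + 4.1 = 218.1 → 218
  → #f839da
20% shade:
  R: 247 + 0.2×(0−247) = 247 − 49.4 = 197.6 → 198
  G: 35 + 0.2×(0−35) = 35 − 7 = 28 → 28
  B: 214 − 42.8 = 171.2 → 171
  → #c61cab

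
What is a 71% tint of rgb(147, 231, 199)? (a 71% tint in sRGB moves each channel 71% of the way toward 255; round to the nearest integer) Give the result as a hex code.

#E0F8EF

Per channel, c → c + 0.71(255 − c):
  R: 147 + 0.71×(255−147) = 147 + 76.68 = 223.68 → 224
  G: 231 + 0.71×(255−231) = 231 + 17.04 = 248.04 → 248
  B: 199 + 0.71×(255−199) = 199 + 39.76 = 238.76 → 239
rgb(224, 248, 239) = #E0F8EF.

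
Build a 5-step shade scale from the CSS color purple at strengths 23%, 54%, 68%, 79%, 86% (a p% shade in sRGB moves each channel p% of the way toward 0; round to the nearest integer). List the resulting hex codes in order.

CSS purple is rgb(128, 0, 128).
23%: (128 − 29.44 = 98.56→99, 0→0, 128 − 29.44 = 98.56→99) → #630063
54%: (128 − 69.12 = 58.88→59, 0→0, 128 − 69.12 = 58.88→59) → #3B003B
68%: (128 − 87.04 = 40.96→41, 0→0, 128 − 87.04 = 40.96→41) → #290029
79%: (128 − 101.12 = 26.88→27, 0→0, 128 − 101.12 = 26.88→27) → #1B001B
86%: (128 − 110.08 = 17.92→18, 0→0, 128 − 110.08 = 17.92→18) → #120012

#630063, #3B003B, #290029, #1B001B, #120012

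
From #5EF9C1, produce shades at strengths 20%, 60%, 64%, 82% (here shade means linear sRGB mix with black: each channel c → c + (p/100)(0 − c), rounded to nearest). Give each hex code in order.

#5EF9C1 is rgb(94, 249, 193).
20%: (94 − 18.8 = 75.2→75, 249 − 49.8 = 199.2→199, 193 − 38.6 = 154.4→154) → #4BC79A
60%: (94 − 56.4 = 37.6→38, 249 − 149.4 = 99.6→100, 193 − 115.8 = 77.2→77) → #26644D
64%: (94 − 60.16 = 33.84→34, 249 − 159.36 = 89.64→90, 193 − 123.52 = 69.48→69) → #225A45
82%: (94 − 77.08 = 16.92→17, 249 − 204.18 = 44.82→45, 193 − 158.26 = 34.74→35) → #112D23

#4BC79A, #26644D, #225A45, #112D23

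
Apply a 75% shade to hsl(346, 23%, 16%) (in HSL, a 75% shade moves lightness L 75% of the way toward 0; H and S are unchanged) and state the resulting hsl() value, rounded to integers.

L moves 75% from 16 toward 0: 16 − 12 = 4 → 4.
H and S are unchanged.

hsl(346, 23%, 4%)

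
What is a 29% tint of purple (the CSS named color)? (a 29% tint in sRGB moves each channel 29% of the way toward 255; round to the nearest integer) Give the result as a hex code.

#A54AA5

CSS purple is rgb(128, 0, 128).
Lerp each channel 29% toward 255:
  R: 128 + 0.29×(255−128) = 128 + 36.83 = 164.83 → 165
  G: 0 + 0.29×(255−0) = 0 + 73.95 = 73.95 → 74
  B: 128 + 0.29×(255−128) = 128 + 36.83 = 164.83 → 165
rgb(165, 74, 165) = #A54AA5.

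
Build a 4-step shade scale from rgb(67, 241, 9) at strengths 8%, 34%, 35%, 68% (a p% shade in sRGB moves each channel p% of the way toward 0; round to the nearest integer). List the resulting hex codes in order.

8%: (67 − 5.36 = 61.64→62, 241 − 19.28 = 221.72→222, 9 − 0.72 = 8.28→8) → #3ede08
34%: (67 − 22.78 = 44.22→44, 241 − 81.94 = 159.06→159, 9 − 3.06 = 5.94→6) → #2c9f06
35%: (67 − 23.45 = 43.55→44, 241 − 84.35 = 156.65→157, 9 − 3.15 = 5.85→6) → #2c9d06
68%: (67 − 45.56 = 21.44→21, 241 − 163.88 = 77.12→77, 9 − 6.12 = 2.88→3) → #154d03

#3ede08, #2c9f06, #2c9d06, #154d03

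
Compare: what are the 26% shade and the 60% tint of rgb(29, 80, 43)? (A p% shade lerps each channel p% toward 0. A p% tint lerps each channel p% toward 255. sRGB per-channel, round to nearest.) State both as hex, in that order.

26% shade:
  R: 29 + 0.26×(0−29) = 29 − 7.54 = 21.46 → 21
  G: 80 − 20.8 = 59.2 → 59
  B: 43 − 11.18 = 31.82 → 32
  → #153b20
60% tint:
  R: 29 + 0.6×(255−29) = 29 + 135.6 = 164.6 → 165
  G: 80 + 0.6×(255−80) = 80 + 105 = 185 → 185
  B: 43 + 0.6×(255−43) = 43 + 127.2 = 170.2 → 170
  → #a5b9aa

#153b20, #a5b9aa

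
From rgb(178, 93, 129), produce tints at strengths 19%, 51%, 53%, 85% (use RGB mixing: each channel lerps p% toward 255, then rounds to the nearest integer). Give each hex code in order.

19%: (178 + 14.63 = 192.63→193, 93 + 30.78 = 123.78→124, 129 + 23.94 = 152.94→153) → #c17c99
51%: (178 + 39.27 = 217.27→217, 93 + 82.62 = 175.62→176, 129 + 64.26 = 193.26→193) → #d9b0c1
53%: (178 + 40.81 = 218.81→219, 93 + 85.86 = 178.86→179, 129 + 66.78 = 195.78→196) → #dbb3c4
85%: (178 + 65.45 = 243.45→243, 93 + 137.7 = 230.7→231, 129 + 107.1 = 236.1→236) → #f3e7ec

#c17c99, #d9b0c1, #dbb3c4, #f3e7ec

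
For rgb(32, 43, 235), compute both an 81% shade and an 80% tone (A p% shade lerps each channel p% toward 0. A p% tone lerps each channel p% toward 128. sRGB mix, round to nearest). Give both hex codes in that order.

#06082D, #6D6F95

81% shade:
  R: 32 − 25.92 = 6.08 → 6
  G: 43 + 0.81×(0−43) = 43 − 34.83 = 8.17 → 8
  B: 235 + 0.81×(0−235) = 235 − 190.35 = 44.65 → 45
  → #06082D
80% tone:
  R: 32 + 76.8 = 108.8 → 109
  G: 43 + 0.8×(128−43) = 43 + 68 = 111 → 111
  B: 235 − 85.6 = 149.4 → 149
  → #6D6F95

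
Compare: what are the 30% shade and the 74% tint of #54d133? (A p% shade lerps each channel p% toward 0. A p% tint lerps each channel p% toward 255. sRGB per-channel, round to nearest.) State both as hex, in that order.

#54d133 is rgb(84, 209, 51).
30% shade:
  R: 84 + 0.3×(0−84) = 84 − 25.2 = 58.8 → 59
  G: 209 + 0.3×(0−209) = 209 − 62.7 = 146.3 → 146
  B: 51 + 0.3×(0−51) = 51 − 15.3 = 35.7 → 36
  → #3b9224
74% tint:
  R: 84 + 0.74×(255−84) = 84 + 126.54 = 210.54 → 211
  G: 209 + 34.04 = 243.04 → 243
  B: 51 + 150.96 = 201.96 → 202
  → #d3f3ca

#3b9224, #d3f3ca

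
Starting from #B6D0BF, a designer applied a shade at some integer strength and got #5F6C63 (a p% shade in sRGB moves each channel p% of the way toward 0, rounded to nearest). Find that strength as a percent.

48%

#B6D0BF is rgb(182, 208, 191); #5F6C63 is rgb(95, 108, 99).
On the G channel (widest range): 108 ≈ 208 + (p/100)(0 − 208), so p ≈ 100×(108 − 208)/(0 − 208) = -10000/-208 = 48.08.
p = 48 reproduces all three channels after rounding.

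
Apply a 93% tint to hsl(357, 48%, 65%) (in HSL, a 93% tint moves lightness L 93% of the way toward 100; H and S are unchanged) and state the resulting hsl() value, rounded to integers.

hsl(357, 48%, 98%)

L moves 93% from 65 toward 100: 65 + 32.55 = 97.55 → 98.
H and S are unchanged.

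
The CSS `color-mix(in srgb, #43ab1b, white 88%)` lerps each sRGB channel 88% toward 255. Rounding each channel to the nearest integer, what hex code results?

#43ab1b is rgb(67, 171, 27).
Lerp each channel 88% toward 255:
  R: 67 + 165.44 = 232.44 → 232
  G: 171 + 0.88×(255−171) = 171 + 73.92 = 244.92 → 245
  B: 27 + 0.88×(255−27) = 27 + 200.64 = 227.64 → 228
rgb(232, 245, 228) = #e8f5e4.

#e8f5e4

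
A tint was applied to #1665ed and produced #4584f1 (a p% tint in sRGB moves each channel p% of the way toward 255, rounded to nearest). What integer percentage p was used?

20%

#1665ed is rgb(22, 101, 237); #4584f1 is rgb(69, 132, 241).
On the R channel (widest range): 69 ≈ 22 + (p/100)(255 − 22), so p ≈ 100×(69 − 22)/(255 − 22) = 4700/233 = 20.17.
p = 20 reproduces all three channels after rounding.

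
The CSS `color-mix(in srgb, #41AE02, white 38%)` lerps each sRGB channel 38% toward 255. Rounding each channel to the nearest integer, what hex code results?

#41AE02 is rgb(65, 174, 2).
Lerp each channel 38% toward 255:
  R: 65 + 72.2 = 137.2 → 137
  G: 174 + 30.78 = 204.78 → 205
  B: 2 + 0.38×(255−2) = 2 + 96.14 = 98.14 → 98
rgb(137, 205, 98) = #89CD62.

#89CD62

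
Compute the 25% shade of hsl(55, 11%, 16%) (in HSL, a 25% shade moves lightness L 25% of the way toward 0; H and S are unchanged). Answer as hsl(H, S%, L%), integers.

L moves 25% from 16 toward 0: 16 − 4 = 12 → 12.
H and S are unchanged.

hsl(55, 11%, 12%)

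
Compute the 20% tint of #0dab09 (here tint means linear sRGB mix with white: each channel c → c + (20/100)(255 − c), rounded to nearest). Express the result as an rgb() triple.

#0dab09 is rgb(13, 171, 9).
A 20% tint moves each channel 20% toward 255:
  R: 13 + 0.2×(255−13) = 13 + 48.4 = 61.4 → 61
  G: 171 + 16.8 = 187.8 → 188
  B: 9 + 0.2×(255−9) = 9 + 49.2 = 58.2 → 58

rgb(61, 188, 58)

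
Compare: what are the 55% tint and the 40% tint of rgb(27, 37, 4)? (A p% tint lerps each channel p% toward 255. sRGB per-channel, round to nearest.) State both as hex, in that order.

#989D8E, #767C68

55% tint:
  R: 27 + 0.55×(255−27) = 27 + 125.4 = 152.4 → 152
  G: 37 + 0.55×(255−37) = 37 + 119.9 = 156.9 → 157
  B: 4 + 138.05 = 142.05 → 142
  → #989D8E
40% tint:
  R: 27 + 91.2 = 118.2 → 118
  G: 37 + 87.2 = 124.2 → 124
  B: 4 + 100.4 = 104.4 → 104
  → #767C68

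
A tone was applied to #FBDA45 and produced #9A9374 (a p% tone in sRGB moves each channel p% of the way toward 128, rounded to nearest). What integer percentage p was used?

79%

#FBDA45 is rgb(251, 218, 69); #9A9374 is rgb(154, 147, 116).
On the R channel (widest range): 154 ≈ 251 + (p/100)(128 − 251), so p ≈ 100×(154 − 251)/(128 − 251) = -9700/-123 = 78.86.
p = 79 reproduces all three channels after rounding.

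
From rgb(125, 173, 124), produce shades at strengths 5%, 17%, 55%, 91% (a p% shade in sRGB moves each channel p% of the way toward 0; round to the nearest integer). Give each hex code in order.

#77a476, #689067, #384e38, #0b100b

5%: (125 − 6.25 = 118.75→119, 173 − 8.65 = 164.35→164, 124 − 6.2 = 117.8→118) → #77a476
17%: (125 − 21.25 = 103.75→104, 173 − 29.41 = 143.59→144, 124 − 21.08 = 102.92→103) → #689067
55%: (125 − 68.75 = 56.25→56, 173 − 95.15 = 77.85→78, 124 − 68.2 = 55.8→56) → #384e38
91%: (125 − 113.75 = 11.25→11, 173 − 157.43 = 15.57→16, 124 − 112.84 = 11.16→11) → #0b100b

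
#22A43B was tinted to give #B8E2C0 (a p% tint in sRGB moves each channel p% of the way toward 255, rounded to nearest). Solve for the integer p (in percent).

68%

#22A43B is rgb(34, 164, 59); #B8E2C0 is rgb(184, 226, 192).
On the R channel (widest range): 184 ≈ 34 + (p/100)(255 − 34), so p ≈ 100×(184 − 34)/(255 − 34) = 15000/221 = 67.87.
p = 68 reproduces all three channels after rounding.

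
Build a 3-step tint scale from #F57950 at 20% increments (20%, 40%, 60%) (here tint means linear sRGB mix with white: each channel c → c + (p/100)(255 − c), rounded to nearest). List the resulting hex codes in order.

#F57950 is rgb(245, 121, 80).
20%: (245 + 2 = 247→247, 121 + 26.8 = 147.8→148, 80 + 35 = 115→115) → #F79473
40%: (245 + 4 = 249→249, 121 + 53.6 = 174.6→175, 80 + 70 = 150→150) → #F9AF96
60%: (245 + 6 = 251→251, 121 + 80.4 = 201.4→201, 80 + 105 = 185→185) → #FBC9B9

#F79473, #F9AF96, #FBC9B9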